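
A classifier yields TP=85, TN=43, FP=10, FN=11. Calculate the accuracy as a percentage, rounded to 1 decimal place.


Accuracy = (TP + TN) / (TP + TN + FP + FN) * 100
= (85 + 43) / (85 + 43 + 10 + 11)
= 128 / 149
= 0.8591
= 85.9%

85.9


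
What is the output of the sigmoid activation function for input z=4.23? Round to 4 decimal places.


sigmoid(z) = 1 / (1 + exp(-z))
exp(-(4.23)) = exp(-4.23) = 0.0146
1 + 0.0146 = 1.0146
1 / 1.0146 = 0.9857

0.9857


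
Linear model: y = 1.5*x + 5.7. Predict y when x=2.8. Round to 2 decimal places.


y = 1.5 * 2.8 + (5.7)
= 4.2 + (5.7)
= 9.90

9.90


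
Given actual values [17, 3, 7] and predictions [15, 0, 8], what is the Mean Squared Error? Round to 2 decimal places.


Differences: [2, 3, -1]
Squared errors: [4, 9, 1]
Sum of squared errors = 14
MSE = 14 / 3 = 4.67

4.67


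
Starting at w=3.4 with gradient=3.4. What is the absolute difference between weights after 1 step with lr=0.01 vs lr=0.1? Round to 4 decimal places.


With lr=0.01: w_new = 3.4 - 0.01 * 3.4 = 3.366
With lr=0.1: w_new = 3.4 - 0.1 * 3.4 = 3.06
Absolute difference = |3.366 - 3.06|
= 0.3060

0.3060


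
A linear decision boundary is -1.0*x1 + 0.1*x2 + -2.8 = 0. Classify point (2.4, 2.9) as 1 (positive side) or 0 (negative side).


Compute -1.0 * 2.4 + 0.1 * 2.9 + -2.8
= -2.4 + 0.29 + -2.8
= -4.91
Since -4.91 < 0, the point is on the negative side.

0


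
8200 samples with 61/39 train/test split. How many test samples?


Train samples = 8200 * 61% = 5002
Test samples = 8200 - 5002
= 3198

3198


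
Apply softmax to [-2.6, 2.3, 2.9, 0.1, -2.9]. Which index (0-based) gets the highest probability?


Softmax is a monotonic transformation, so it preserves the argmax.
We need to find the index of the maximum logit.
Index 0: -2.6
Index 1: 2.3
Index 2: 2.9
Index 3: 0.1
Index 4: -2.9
Maximum logit = 2.9 at index 2

2


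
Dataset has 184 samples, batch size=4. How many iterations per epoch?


Iterations per epoch = dataset_size / batch_size
= 184 / 4
= 46

46


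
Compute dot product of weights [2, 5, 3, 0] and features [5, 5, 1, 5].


Element-wise products:
2 * 5 = 10
5 * 5 = 25
3 * 1 = 3
0 * 5 = 0
Sum = 10 + 25 + 3 + 0
= 38

38


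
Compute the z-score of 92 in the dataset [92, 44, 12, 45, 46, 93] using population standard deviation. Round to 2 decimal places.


Mean = (92 + 44 + 12 + 45 + 46 + 93) / 6 = 55.3333
Variance = sum((x_i - mean)^2) / n = 827.2222
Std = sqrt(827.2222) = 28.7615
Z = (x - mean) / std
= (92 - 55.3333) / 28.7615
= 36.6667 / 28.7615
= 1.27

1.27


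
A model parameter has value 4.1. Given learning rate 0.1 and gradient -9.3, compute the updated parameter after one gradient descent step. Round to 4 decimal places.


w_new = w_old - lr * gradient
= 4.1 - 0.1 * -9.3
= 4.1 - (-0.93)
= 5.0300

5.0300


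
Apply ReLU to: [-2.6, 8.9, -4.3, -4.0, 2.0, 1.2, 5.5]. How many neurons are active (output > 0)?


ReLU(x) = max(0, x) for each element:
ReLU(-2.6) = 0
ReLU(8.9) = 8.9
ReLU(-4.3) = 0
ReLU(-4.0) = 0
ReLU(2.0) = 2.0
ReLU(1.2) = 1.2
ReLU(5.5) = 5.5
Active neurons (>0): 4

4


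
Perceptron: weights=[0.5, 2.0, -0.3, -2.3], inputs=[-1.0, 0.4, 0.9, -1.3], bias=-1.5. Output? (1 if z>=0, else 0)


z = w . x + b
= 0.5*-1.0 + 2.0*0.4 + -0.3*0.9 + -2.3*-1.3 + -1.5
= -0.5 + 0.8 + -0.27 + 2.99 + -1.5
= 3.02 + -1.5
= 1.52
Since z = 1.52 >= 0, output = 1

1


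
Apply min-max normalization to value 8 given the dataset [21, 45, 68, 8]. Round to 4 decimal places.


Min = 8, Max = 68
Range = 68 - 8 = 60
Scaled = (x - min) / (max - min)
= (8 - 8) / 60
= 0 / 60
= 0.0000

0.0000


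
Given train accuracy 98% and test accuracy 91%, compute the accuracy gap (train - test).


Gap = train_accuracy - test_accuracy
= 98 - 91
= 7%
This moderate gap may indicate mild overfitting.

7


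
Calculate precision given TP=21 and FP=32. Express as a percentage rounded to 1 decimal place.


Precision = TP / (TP + FP) * 100
= 21 / (21 + 32)
= 21 / 53
= 0.3962
= 39.6%

39.6


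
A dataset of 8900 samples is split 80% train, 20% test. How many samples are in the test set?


Train samples = 8900 * 80% = 7120
Test samples = 8900 - 7120
= 1780

1780


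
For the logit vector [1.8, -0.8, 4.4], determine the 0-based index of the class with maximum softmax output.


Softmax is a monotonic transformation, so it preserves the argmax.
We need to find the index of the maximum logit.
Index 0: 1.8
Index 1: -0.8
Index 2: 4.4
Maximum logit = 4.4 at index 2

2


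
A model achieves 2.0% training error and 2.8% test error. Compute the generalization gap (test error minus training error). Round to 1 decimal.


Generalization gap = test_error - train_error
= 2.8 - 2.0
= 0.8%
A small gap suggests good generalization.

0.8


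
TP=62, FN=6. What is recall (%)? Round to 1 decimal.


Recall = TP / (TP + FN) * 100
= 62 / (62 + 6)
= 62 / 68
= 0.9118
= 91.2%

91.2


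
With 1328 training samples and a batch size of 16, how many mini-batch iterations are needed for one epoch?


Iterations per epoch = dataset_size / batch_size
= 1328 / 16
= 83

83


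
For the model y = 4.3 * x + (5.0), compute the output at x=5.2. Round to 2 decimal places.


y = 4.3 * 5.2 + (5.0)
= 22.36 + (5.0)
= 27.36

27.36


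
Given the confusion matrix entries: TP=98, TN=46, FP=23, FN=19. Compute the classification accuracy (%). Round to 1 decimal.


Accuracy = (TP + TN) / (TP + TN + FP + FN) * 100
= (98 + 46) / (98 + 46 + 23 + 19)
= 144 / 186
= 0.7742
= 77.4%

77.4


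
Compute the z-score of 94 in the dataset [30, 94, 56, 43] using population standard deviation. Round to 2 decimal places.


Mean = (30 + 94 + 56 + 43) / 4 = 55.75
Variance = sum((x_i - mean)^2) / n = 572.1875
Std = sqrt(572.1875) = 23.9204
Z = (x - mean) / std
= (94 - 55.75) / 23.9204
= 38.25 / 23.9204
= 1.60

1.60


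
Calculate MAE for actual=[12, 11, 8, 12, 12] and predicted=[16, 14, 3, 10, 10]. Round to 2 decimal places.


Absolute errors: [4, 3, 5, 2, 2]
Sum of absolute errors = 16
MAE = 16 / 5 = 3.20

3.20


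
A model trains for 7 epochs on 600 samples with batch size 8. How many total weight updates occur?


Iterations per epoch = 600 / 8 = 75
Total updates = iterations_per_epoch * epochs
= 75 * 7
= 525

525


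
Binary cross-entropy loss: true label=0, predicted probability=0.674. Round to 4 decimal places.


For y=0: Loss = -log(1-p)
= -log(1 - 0.674)
= -log(0.326)
= -(-1.1209)
= 1.1209

1.1209


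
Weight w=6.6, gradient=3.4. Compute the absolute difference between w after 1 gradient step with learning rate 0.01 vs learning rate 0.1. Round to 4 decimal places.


With lr=0.01: w_new = 6.6 - 0.01 * 3.4 = 6.566
With lr=0.1: w_new = 6.6 - 0.1 * 3.4 = 6.26
Absolute difference = |6.566 - 6.26|
= 0.3060

0.3060


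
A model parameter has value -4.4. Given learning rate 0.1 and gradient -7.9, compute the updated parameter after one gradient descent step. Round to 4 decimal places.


w_new = w_old - lr * gradient
= -4.4 - 0.1 * -7.9
= -4.4 - (-0.79)
= -3.6100

-3.6100


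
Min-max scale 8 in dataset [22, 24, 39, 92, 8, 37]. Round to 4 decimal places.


Min = 8, Max = 92
Range = 92 - 8 = 84
Scaled = (x - min) / (max - min)
= (8 - 8) / 84
= 0 / 84
= 0.0000

0.0000


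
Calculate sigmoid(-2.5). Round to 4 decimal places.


sigmoid(z) = 1 / (1 + exp(-z))
exp(-(-2.5)) = exp(2.5) = 12.1825
1 + 12.1825 = 13.1825
1 / 13.1825 = 0.0759

0.0759


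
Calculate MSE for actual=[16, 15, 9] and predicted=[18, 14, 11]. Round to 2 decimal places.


Differences: [-2, 1, -2]
Squared errors: [4, 1, 4]
Sum of squared errors = 9
MSE = 9 / 3 = 3.00

3.00


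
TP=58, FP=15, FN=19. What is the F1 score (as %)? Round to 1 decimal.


Precision = TP / (TP + FP) = 58 / 73 = 0.7945
Recall = TP / (TP + FN) = 58 / 77 = 0.7532
F1 = 2 * P * R / (P + R)
= 2 * 0.7945 * 0.7532 / (0.7945 + 0.7532)
= 1.1969 / 1.5478
= 0.7733
As percentage: 77.3%

77.3


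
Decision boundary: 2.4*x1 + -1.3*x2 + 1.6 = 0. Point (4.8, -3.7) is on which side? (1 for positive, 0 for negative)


Compute 2.4 * 4.8 + -1.3 * -3.7 + 1.6
= 11.52 + 4.81 + 1.6
= 17.93
Since 17.93 >= 0, the point is on the positive side.

1


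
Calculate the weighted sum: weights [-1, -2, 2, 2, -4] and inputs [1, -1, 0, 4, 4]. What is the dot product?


Element-wise products:
-1 * 1 = -1
-2 * -1 = 2
2 * 0 = 0
2 * 4 = 8
-4 * 4 = -16
Sum = -1 + 2 + 0 + 8 + -16
= -7

-7


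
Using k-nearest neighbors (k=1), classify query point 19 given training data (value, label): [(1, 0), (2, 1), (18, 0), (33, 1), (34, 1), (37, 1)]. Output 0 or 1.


Distances from query 19:
Point 18 (class 0): distance = 1
K=1 nearest neighbors: classes = [0]
Votes for class 1: 0 / 1
Majority vote => class 0

0


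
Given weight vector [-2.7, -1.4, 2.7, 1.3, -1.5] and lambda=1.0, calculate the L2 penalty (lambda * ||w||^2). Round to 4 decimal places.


Squaring each weight:
(-2.7)^2 = 7.29
(-1.4)^2 = 1.96
2.7^2 = 7.29
1.3^2 = 1.69
(-1.5)^2 = 2.25
Sum of squares = 20.48
Penalty = 1.0 * 20.48 = 20.4800

20.4800


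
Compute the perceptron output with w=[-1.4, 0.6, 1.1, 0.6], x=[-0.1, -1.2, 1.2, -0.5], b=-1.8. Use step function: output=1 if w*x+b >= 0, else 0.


z = w . x + b
= -1.4*-0.1 + 0.6*-1.2 + 1.1*1.2 + 0.6*-0.5 + -1.8
= 0.14 + -0.72 + 1.32 + -0.3 + -1.8
= 0.44 + -1.8
= -1.36
Since z = -1.36 < 0, output = 0

0


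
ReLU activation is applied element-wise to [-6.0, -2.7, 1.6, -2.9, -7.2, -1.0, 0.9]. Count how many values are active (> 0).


ReLU(x) = max(0, x) for each element:
ReLU(-6.0) = 0
ReLU(-2.7) = 0
ReLU(1.6) = 1.6
ReLU(-2.9) = 0
ReLU(-7.2) = 0
ReLU(-1.0) = 0
ReLU(0.9) = 0.9
Active neurons (>0): 2

2


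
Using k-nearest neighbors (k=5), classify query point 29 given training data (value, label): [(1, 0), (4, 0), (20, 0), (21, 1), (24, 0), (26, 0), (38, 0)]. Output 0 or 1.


Distances from query 29:
Point 26 (class 0): distance = 3
Point 24 (class 0): distance = 5
Point 21 (class 1): distance = 8
Point 20 (class 0): distance = 9
Point 38 (class 0): distance = 9
K=5 nearest neighbors: classes = [0, 0, 1, 0, 0]
Votes for class 1: 1 / 5
Majority vote => class 0

0


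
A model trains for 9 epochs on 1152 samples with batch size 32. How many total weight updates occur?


Iterations per epoch = 1152 / 32 = 36
Total updates = iterations_per_epoch * epochs
= 36 * 9
= 324

324


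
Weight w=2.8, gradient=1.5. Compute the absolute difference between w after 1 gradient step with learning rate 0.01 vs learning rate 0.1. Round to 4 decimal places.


With lr=0.01: w_new = 2.8 - 0.01 * 1.5 = 2.785
With lr=0.1: w_new = 2.8 - 0.1 * 1.5 = 2.65
Absolute difference = |2.785 - 2.65|
= 0.1350

0.1350


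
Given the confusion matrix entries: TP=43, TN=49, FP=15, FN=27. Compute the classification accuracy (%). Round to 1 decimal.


Accuracy = (TP + TN) / (TP + TN + FP + FN) * 100
= (43 + 49) / (43 + 49 + 15 + 27)
= 92 / 134
= 0.6866
= 68.7%

68.7


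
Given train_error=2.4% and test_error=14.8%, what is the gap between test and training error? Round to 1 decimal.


Generalization gap = test_error - train_error
= 14.8 - 2.4
= 12.4%
A large gap suggests overfitting.

12.4


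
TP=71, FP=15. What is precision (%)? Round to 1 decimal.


Precision = TP / (TP + FP) * 100
= 71 / (71 + 15)
= 71 / 86
= 0.8256
= 82.6%

82.6


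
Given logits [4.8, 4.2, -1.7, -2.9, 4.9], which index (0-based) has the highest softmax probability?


Softmax is a monotonic transformation, so it preserves the argmax.
We need to find the index of the maximum logit.
Index 0: 4.8
Index 1: 4.2
Index 2: -1.7
Index 3: -2.9
Index 4: 4.9
Maximum logit = 4.9 at index 4

4


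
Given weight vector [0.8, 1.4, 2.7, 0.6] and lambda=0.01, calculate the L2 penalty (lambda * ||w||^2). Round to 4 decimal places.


Squaring each weight:
0.8^2 = 0.64
1.4^2 = 1.96
2.7^2 = 7.29
0.6^2 = 0.36
Sum of squares = 10.25
Penalty = 0.01 * 10.25 = 0.1025

0.1025


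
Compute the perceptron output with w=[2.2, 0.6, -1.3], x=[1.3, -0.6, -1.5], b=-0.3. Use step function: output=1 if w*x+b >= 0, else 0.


z = w . x + b
= 2.2*1.3 + 0.6*-0.6 + -1.3*-1.5 + -0.3
= 2.86 + -0.36 + 1.95 + -0.3
= 4.45 + -0.3
= 4.15
Since z = 4.15 >= 0, output = 1

1


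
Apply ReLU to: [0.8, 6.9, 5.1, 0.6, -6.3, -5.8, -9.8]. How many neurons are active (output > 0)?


ReLU(x) = max(0, x) for each element:
ReLU(0.8) = 0.8
ReLU(6.9) = 6.9
ReLU(5.1) = 5.1
ReLU(0.6) = 0.6
ReLU(-6.3) = 0
ReLU(-5.8) = 0
ReLU(-9.8) = 0
Active neurons (>0): 4

4


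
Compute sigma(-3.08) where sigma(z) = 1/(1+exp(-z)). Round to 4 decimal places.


sigmoid(z) = 1 / (1 + exp(-z))
exp(-(-3.08)) = exp(3.08) = 21.7584
1 + 21.7584 = 22.7584
1 / 22.7584 = 0.0439

0.0439


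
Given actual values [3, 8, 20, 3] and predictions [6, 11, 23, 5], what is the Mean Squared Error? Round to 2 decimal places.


Differences: [-3, -3, -3, -2]
Squared errors: [9, 9, 9, 4]
Sum of squared errors = 31
MSE = 31 / 4 = 7.75

7.75


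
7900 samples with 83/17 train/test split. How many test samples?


Train samples = 7900 * 83% = 6557
Test samples = 7900 - 6557
= 1343

1343


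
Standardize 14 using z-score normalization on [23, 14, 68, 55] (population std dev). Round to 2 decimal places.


Mean = (23 + 14 + 68 + 55) / 4 = 40.0
Variance = sum((x_i - mean)^2) / n = 493.5
Std = sqrt(493.5) = 22.2149
Z = (x - mean) / std
= (14 - 40.0) / 22.2149
= -26.0 / 22.2149
= -1.17

-1.17


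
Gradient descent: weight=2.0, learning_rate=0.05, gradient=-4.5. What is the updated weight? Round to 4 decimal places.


w_new = w_old - lr * gradient
= 2.0 - 0.05 * -4.5
= 2.0 - (-0.225)
= 2.2250

2.2250


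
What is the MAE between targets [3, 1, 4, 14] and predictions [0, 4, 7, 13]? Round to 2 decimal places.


Absolute errors: [3, 3, 3, 1]
Sum of absolute errors = 10
MAE = 10 / 4 = 2.50

2.50


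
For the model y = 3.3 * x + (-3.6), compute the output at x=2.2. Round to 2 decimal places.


y = 3.3 * 2.2 + (-3.6)
= 7.26 + (-3.6)
= 3.66

3.66


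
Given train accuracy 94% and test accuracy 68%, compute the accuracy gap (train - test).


Gap = train_accuracy - test_accuracy
= 94 - 68
= 26%
This large gap strongly indicates overfitting.

26


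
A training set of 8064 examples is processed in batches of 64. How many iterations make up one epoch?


Iterations per epoch = dataset_size / batch_size
= 8064 / 64
= 126

126


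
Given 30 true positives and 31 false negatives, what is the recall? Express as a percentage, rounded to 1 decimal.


Recall = TP / (TP + FN) * 100
= 30 / (30 + 31)
= 30 / 61
= 0.4918
= 49.2%

49.2


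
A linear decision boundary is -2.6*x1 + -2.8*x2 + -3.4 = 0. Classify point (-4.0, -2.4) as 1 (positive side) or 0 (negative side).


Compute -2.6 * -4.0 + -2.8 * -2.4 + -3.4
= 10.4 + 6.72 + -3.4
= 13.72
Since 13.72 >= 0, the point is on the positive side.

1


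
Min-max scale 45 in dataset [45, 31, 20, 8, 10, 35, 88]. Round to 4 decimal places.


Min = 8, Max = 88
Range = 88 - 8 = 80
Scaled = (x - min) / (max - min)
= (45 - 8) / 80
= 37 / 80
= 0.4625

0.4625


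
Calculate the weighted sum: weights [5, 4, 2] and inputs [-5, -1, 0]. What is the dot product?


Element-wise products:
5 * -5 = -25
4 * -1 = -4
2 * 0 = 0
Sum = -25 + -4 + 0
= -29

-29


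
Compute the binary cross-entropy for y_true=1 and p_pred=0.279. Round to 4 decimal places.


For y=1: Loss = -log(p)
= -log(0.279)
= -(-1.2765)
= 1.2765

1.2765


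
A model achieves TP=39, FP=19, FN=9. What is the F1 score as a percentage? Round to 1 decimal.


Precision = TP / (TP + FP) = 39 / 58 = 0.6724
Recall = TP / (TP + FN) = 39 / 48 = 0.8125
F1 = 2 * P * R / (P + R)
= 2 * 0.6724 * 0.8125 / (0.6724 + 0.8125)
= 1.0927 / 1.4849
= 0.7358
As percentage: 73.6%

73.6


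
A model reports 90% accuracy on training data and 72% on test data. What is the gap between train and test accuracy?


Gap = train_accuracy - test_accuracy
= 90 - 72
= 18%
This gap suggests the model is overfitting.

18


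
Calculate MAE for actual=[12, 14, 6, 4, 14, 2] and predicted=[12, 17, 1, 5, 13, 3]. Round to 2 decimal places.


Absolute errors: [0, 3, 5, 1, 1, 1]
Sum of absolute errors = 11
MAE = 11 / 6 = 1.83

1.83


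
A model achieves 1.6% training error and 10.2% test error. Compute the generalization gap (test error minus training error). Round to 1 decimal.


Generalization gap = test_error - train_error
= 10.2 - 1.6
= 8.6%
A moderate gap.

8.6


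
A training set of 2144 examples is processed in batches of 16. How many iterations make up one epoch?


Iterations per epoch = dataset_size / batch_size
= 2144 / 16
= 134

134


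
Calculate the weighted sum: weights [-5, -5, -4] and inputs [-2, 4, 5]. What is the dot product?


Element-wise products:
-5 * -2 = 10
-5 * 4 = -20
-4 * 5 = -20
Sum = 10 + -20 + -20
= -30

-30


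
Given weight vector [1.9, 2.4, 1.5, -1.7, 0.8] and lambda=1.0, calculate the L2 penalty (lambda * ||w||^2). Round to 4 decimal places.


Squaring each weight:
1.9^2 = 3.61
2.4^2 = 5.76
1.5^2 = 2.25
(-1.7)^2 = 2.89
0.8^2 = 0.64
Sum of squares = 15.15
Penalty = 1.0 * 15.15 = 15.1500

15.1500


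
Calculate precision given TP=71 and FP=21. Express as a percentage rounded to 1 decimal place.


Precision = TP / (TP + FP) * 100
= 71 / (71 + 21)
= 71 / 92
= 0.7717
= 77.2%

77.2


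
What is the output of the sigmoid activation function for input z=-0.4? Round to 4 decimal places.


sigmoid(z) = 1 / (1 + exp(-z))
exp(-(-0.4)) = exp(0.4) = 1.4918
1 + 1.4918 = 2.4918
1 / 2.4918 = 0.4013

0.4013


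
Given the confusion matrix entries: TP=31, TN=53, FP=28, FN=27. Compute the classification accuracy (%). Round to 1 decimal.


Accuracy = (TP + TN) / (TP + TN + FP + FN) * 100
= (31 + 53) / (31 + 53 + 28 + 27)
= 84 / 139
= 0.6043
= 60.4%

60.4


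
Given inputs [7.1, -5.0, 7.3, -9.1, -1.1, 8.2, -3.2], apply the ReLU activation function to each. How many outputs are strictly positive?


ReLU(x) = max(0, x) for each element:
ReLU(7.1) = 7.1
ReLU(-5.0) = 0
ReLU(7.3) = 7.3
ReLU(-9.1) = 0
ReLU(-1.1) = 0
ReLU(8.2) = 8.2
ReLU(-3.2) = 0
Active neurons (>0): 3

3


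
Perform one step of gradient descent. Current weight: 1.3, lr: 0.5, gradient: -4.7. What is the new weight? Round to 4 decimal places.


w_new = w_old - lr * gradient
= 1.3 - 0.5 * -4.7
= 1.3 - (-2.35)
= 3.6500

3.6500


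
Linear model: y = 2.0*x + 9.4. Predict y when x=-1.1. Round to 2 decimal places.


y = 2.0 * -1.1 + (9.4)
= -2.2 + (9.4)
= 7.20

7.20


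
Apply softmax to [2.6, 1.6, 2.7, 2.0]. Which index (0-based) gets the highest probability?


Softmax is a monotonic transformation, so it preserves the argmax.
We need to find the index of the maximum logit.
Index 0: 2.6
Index 1: 1.6
Index 2: 2.7
Index 3: 2.0
Maximum logit = 2.7 at index 2

2


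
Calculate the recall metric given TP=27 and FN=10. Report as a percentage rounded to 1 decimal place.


Recall = TP / (TP + FN) * 100
= 27 / (27 + 10)
= 27 / 37
= 0.7297
= 73.0%

73.0


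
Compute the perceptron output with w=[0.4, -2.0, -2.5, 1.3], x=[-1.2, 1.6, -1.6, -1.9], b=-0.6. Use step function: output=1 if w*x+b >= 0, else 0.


z = w . x + b
= 0.4*-1.2 + -2.0*1.6 + -2.5*-1.6 + 1.3*-1.9 + -0.6
= -0.48 + -3.2 + 4.0 + -2.47 + -0.6
= -2.15 + -0.6
= -2.75
Since z = -2.75 < 0, output = 0

0


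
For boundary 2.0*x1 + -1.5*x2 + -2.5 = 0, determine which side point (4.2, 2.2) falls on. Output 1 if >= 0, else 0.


Compute 2.0 * 4.2 + -1.5 * 2.2 + -2.5
= 8.4 + -3.3 + -2.5
= 2.6
Since 2.6 >= 0, the point is on the positive side.

1


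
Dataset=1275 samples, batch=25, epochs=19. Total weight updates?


Iterations per epoch = 1275 / 25 = 51
Total updates = iterations_per_epoch * epochs
= 51 * 19
= 969

969


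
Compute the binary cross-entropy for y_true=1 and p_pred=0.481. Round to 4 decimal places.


For y=1: Loss = -log(p)
= -log(0.481)
= -(-0.7319)
= 0.7319

0.7319


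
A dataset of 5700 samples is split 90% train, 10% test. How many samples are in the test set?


Train samples = 5700 * 90% = 5130
Test samples = 5700 - 5130
= 570

570


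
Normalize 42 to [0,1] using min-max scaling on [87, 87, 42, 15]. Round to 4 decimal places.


Min = 15, Max = 87
Range = 87 - 15 = 72
Scaled = (x - min) / (max - min)
= (42 - 15) / 72
= 27 / 72
= 0.3750

0.3750


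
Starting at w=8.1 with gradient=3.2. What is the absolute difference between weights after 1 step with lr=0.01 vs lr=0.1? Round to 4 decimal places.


With lr=0.01: w_new = 8.1 - 0.01 * 3.2 = 8.068
With lr=0.1: w_new = 8.1 - 0.1 * 3.2 = 7.78
Absolute difference = |8.068 - 7.78|
= 0.2880

0.2880


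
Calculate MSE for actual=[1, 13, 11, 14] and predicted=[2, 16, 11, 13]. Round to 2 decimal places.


Differences: [-1, -3, 0, 1]
Squared errors: [1, 9, 0, 1]
Sum of squared errors = 11
MSE = 11 / 4 = 2.75

2.75


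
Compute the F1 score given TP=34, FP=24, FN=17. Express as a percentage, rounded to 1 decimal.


Precision = TP / (TP + FP) = 34 / 58 = 0.5862
Recall = TP / (TP + FN) = 34 / 51 = 0.6667
F1 = 2 * P * R / (P + R)
= 2 * 0.5862 * 0.6667 / (0.5862 + 0.6667)
= 0.7816 / 1.2529
= 0.6239
As percentage: 62.4%

62.4


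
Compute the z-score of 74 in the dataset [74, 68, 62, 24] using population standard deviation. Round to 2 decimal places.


Mean = (74 + 68 + 62 + 24) / 4 = 57.0
Variance = sum((x_i - mean)^2) / n = 381.0
Std = sqrt(381.0) = 19.5192
Z = (x - mean) / std
= (74 - 57.0) / 19.5192
= 17.0 / 19.5192
= 0.87

0.87


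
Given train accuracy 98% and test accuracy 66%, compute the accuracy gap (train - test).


Gap = train_accuracy - test_accuracy
= 98 - 66
= 32%
This large gap strongly indicates overfitting.

32


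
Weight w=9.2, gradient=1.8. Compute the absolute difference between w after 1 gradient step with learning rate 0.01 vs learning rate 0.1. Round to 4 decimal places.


With lr=0.01: w_new = 9.2 - 0.01 * 1.8 = 9.182
With lr=0.1: w_new = 9.2 - 0.1 * 1.8 = 9.02
Absolute difference = |9.182 - 9.02|
= 0.1620

0.1620


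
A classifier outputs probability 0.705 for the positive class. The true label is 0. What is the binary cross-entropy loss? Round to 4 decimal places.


For y=0: Loss = -log(1-p)
= -log(1 - 0.705)
= -log(0.295)
= -(-1.2208)
= 1.2208

1.2208


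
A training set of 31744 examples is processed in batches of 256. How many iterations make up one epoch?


Iterations per epoch = dataset_size / batch_size
= 31744 / 256
= 124

124


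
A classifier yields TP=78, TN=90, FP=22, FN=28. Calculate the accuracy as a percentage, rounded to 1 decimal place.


Accuracy = (TP + TN) / (TP + TN + FP + FN) * 100
= (78 + 90) / (78 + 90 + 22 + 28)
= 168 / 218
= 0.7706
= 77.1%

77.1


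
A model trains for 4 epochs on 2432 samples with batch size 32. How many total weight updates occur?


Iterations per epoch = 2432 / 32 = 76
Total updates = iterations_per_epoch * epochs
= 76 * 4
= 304

304


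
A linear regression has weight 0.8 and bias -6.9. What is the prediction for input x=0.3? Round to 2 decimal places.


y = 0.8 * 0.3 + (-6.9)
= 0.24 + (-6.9)
= -6.66

-6.66


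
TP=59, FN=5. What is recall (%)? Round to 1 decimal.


Recall = TP / (TP + FN) * 100
= 59 / (59 + 5)
= 59 / 64
= 0.9219
= 92.2%

92.2


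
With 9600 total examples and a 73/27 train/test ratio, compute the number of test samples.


Train samples = 9600 * 73% = 7008
Test samples = 9600 - 7008
= 2592

2592


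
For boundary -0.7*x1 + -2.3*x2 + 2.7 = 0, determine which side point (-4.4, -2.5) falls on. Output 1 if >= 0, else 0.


Compute -0.7 * -4.4 + -2.3 * -2.5 + 2.7
= 3.08 + 5.75 + 2.7
= 11.53
Since 11.53 >= 0, the point is on the positive side.

1


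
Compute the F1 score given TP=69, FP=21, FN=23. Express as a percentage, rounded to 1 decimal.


Precision = TP / (TP + FP) = 69 / 90 = 0.7667
Recall = TP / (TP + FN) = 69 / 92 = 0.75
F1 = 2 * P * R / (P + R)
= 2 * 0.7667 * 0.75 / (0.7667 + 0.75)
= 1.15 / 1.5167
= 0.7582
As percentage: 75.8%

75.8


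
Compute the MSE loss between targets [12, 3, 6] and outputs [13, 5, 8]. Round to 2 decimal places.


Differences: [-1, -2, -2]
Squared errors: [1, 4, 4]
Sum of squared errors = 9
MSE = 9 / 3 = 3.00

3.00


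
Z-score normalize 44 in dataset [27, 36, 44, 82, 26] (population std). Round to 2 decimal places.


Mean = (27 + 36 + 44 + 82 + 26) / 5 = 43.0
Variance = sum((x_i - mean)^2) / n = 423.2
Std = sqrt(423.2) = 20.5718
Z = (x - mean) / std
= (44 - 43.0) / 20.5718
= 1.0 / 20.5718
= 0.05

0.05


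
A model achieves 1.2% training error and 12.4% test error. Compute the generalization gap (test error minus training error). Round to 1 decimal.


Generalization gap = test_error - train_error
= 12.4 - 1.2
= 11.2%
A large gap suggests overfitting.

11.2


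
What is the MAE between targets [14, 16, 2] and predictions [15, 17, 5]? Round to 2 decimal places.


Absolute errors: [1, 1, 3]
Sum of absolute errors = 5
MAE = 5 / 3 = 1.67

1.67


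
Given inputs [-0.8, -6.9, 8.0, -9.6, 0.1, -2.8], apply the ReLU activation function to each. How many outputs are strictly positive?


ReLU(x) = max(0, x) for each element:
ReLU(-0.8) = 0
ReLU(-6.9) = 0
ReLU(8.0) = 8.0
ReLU(-9.6) = 0
ReLU(0.1) = 0.1
ReLU(-2.8) = 0
Active neurons (>0): 2

2


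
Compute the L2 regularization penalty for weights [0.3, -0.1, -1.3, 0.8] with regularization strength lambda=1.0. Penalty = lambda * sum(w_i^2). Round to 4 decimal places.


Squaring each weight:
0.3^2 = 0.09
(-0.1)^2 = 0.01
(-1.3)^2 = 1.69
0.8^2 = 0.64
Sum of squares = 2.43
Penalty = 1.0 * 2.43 = 2.4300

2.4300


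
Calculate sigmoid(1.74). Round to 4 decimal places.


sigmoid(z) = 1 / (1 + exp(-z))
exp(-(1.74)) = exp(-1.74) = 0.1755
1 + 0.1755 = 1.1755
1 / 1.1755 = 0.8507

0.8507


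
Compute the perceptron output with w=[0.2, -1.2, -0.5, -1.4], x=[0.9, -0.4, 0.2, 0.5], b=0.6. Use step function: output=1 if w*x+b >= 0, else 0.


z = w . x + b
= 0.2*0.9 + -1.2*-0.4 + -0.5*0.2 + -1.4*0.5 + 0.6
= 0.18 + 0.48 + -0.1 + -0.7 + 0.6
= -0.14 + 0.6
= 0.46
Since z = 0.46 >= 0, output = 1

1


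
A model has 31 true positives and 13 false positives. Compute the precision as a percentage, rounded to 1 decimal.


Precision = TP / (TP + FP) * 100
= 31 / (31 + 13)
= 31 / 44
= 0.7045
= 70.5%

70.5


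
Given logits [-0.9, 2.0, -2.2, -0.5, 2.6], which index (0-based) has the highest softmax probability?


Softmax is a monotonic transformation, so it preserves the argmax.
We need to find the index of the maximum logit.
Index 0: -0.9
Index 1: 2.0
Index 2: -2.2
Index 3: -0.5
Index 4: 2.6
Maximum logit = 2.6 at index 4

4


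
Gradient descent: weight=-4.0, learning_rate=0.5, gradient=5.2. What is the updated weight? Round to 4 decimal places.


w_new = w_old - lr * gradient
= -4.0 - 0.5 * 5.2
= -4.0 - (2.6)
= -6.6000

-6.6000


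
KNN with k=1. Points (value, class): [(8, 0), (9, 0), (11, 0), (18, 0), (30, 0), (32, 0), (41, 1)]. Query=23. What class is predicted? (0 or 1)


Distances from query 23:
Point 18 (class 0): distance = 5
K=1 nearest neighbors: classes = [0]
Votes for class 1: 0 / 1
Majority vote => class 0

0


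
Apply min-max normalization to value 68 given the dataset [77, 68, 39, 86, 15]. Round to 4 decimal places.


Min = 15, Max = 86
Range = 86 - 15 = 71
Scaled = (x - min) / (max - min)
= (68 - 15) / 71
= 53 / 71
= 0.7465

0.7465


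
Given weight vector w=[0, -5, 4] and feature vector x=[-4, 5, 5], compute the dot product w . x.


Element-wise products:
0 * -4 = 0
-5 * 5 = -25
4 * 5 = 20
Sum = 0 + -25 + 20
= -5

-5


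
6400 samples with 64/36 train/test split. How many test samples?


Train samples = 6400 * 64% = 4096
Test samples = 6400 - 4096
= 2304

2304


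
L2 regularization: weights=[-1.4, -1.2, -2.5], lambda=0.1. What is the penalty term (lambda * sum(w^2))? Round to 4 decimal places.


Squaring each weight:
(-1.4)^2 = 1.96
(-1.2)^2 = 1.44
(-2.5)^2 = 6.25
Sum of squares = 9.65
Penalty = 0.1 * 9.65 = 0.9650

0.9650


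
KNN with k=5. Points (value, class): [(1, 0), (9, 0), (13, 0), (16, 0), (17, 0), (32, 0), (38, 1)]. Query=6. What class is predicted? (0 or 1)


Distances from query 6:
Point 9 (class 0): distance = 3
Point 1 (class 0): distance = 5
Point 13 (class 0): distance = 7
Point 16 (class 0): distance = 10
Point 17 (class 0): distance = 11
K=5 nearest neighbors: classes = [0, 0, 0, 0, 0]
Votes for class 1: 0 / 5
Majority vote => class 0

0


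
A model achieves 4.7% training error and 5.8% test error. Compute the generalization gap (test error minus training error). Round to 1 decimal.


Generalization gap = test_error - train_error
= 5.8 - 4.7
= 1.1%
A small gap suggests good generalization.

1.1


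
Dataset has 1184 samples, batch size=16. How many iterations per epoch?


Iterations per epoch = dataset_size / batch_size
= 1184 / 16
= 74

74


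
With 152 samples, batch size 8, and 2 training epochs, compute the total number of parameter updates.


Iterations per epoch = 152 / 8 = 19
Total updates = iterations_per_epoch * epochs
= 19 * 2
= 38

38


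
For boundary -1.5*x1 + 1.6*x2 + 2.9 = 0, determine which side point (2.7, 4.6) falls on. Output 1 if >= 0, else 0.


Compute -1.5 * 2.7 + 1.6 * 4.6 + 2.9
= -4.05 + 7.36 + 2.9
= 6.21
Since 6.21 >= 0, the point is on the positive side.

1


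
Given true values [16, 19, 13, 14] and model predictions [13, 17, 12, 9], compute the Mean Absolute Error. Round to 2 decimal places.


Absolute errors: [3, 2, 1, 5]
Sum of absolute errors = 11
MAE = 11 / 4 = 2.75

2.75


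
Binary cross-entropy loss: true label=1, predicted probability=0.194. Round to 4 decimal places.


For y=1: Loss = -log(p)
= -log(0.194)
= -(-1.6399)
= 1.6399

1.6399


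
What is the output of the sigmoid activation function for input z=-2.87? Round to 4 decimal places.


sigmoid(z) = 1 / (1 + exp(-z))
exp(-(-2.87)) = exp(2.87) = 17.637
1 + 17.637 = 18.637
1 / 18.637 = 0.0537

0.0537


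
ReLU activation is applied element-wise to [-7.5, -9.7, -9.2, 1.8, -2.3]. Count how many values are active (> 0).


ReLU(x) = max(0, x) for each element:
ReLU(-7.5) = 0
ReLU(-9.7) = 0
ReLU(-9.2) = 0
ReLU(1.8) = 1.8
ReLU(-2.3) = 0
Active neurons (>0): 1

1


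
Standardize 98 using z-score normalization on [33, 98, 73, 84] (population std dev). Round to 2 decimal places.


Mean = (33 + 98 + 73 + 84) / 4 = 72.0
Variance = sum((x_i - mean)^2) / n = 585.5
Std = sqrt(585.5) = 24.1971
Z = (x - mean) / std
= (98 - 72.0) / 24.1971
= 26.0 / 24.1971
= 1.07

1.07


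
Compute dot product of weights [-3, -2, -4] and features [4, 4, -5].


Element-wise products:
-3 * 4 = -12
-2 * 4 = -8
-4 * -5 = 20
Sum = -12 + -8 + 20
= 0

0


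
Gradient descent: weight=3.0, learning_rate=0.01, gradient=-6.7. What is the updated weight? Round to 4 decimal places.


w_new = w_old - lr * gradient
= 3.0 - 0.01 * -6.7
= 3.0 - (-0.067)
= 3.0670

3.0670


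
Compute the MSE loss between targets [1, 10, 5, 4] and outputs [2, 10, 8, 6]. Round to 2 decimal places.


Differences: [-1, 0, -3, -2]
Squared errors: [1, 0, 9, 4]
Sum of squared errors = 14
MSE = 14 / 4 = 3.50

3.50


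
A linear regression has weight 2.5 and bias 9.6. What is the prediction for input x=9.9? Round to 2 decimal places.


y = 2.5 * 9.9 + (9.6)
= 24.75 + (9.6)
= 34.35

34.35


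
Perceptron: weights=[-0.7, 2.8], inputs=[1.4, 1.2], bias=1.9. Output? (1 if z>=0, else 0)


z = w . x + b
= -0.7*1.4 + 2.8*1.2 + 1.9
= -0.98 + 3.36 + 1.9
= 2.38 + 1.9
= 4.28
Since z = 4.28 >= 0, output = 1

1


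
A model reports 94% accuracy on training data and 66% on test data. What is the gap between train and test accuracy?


Gap = train_accuracy - test_accuracy
= 94 - 66
= 28%
This large gap strongly indicates overfitting.

28


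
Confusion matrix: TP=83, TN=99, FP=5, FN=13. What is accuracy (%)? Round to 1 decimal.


Accuracy = (TP + TN) / (TP + TN + FP + FN) * 100
= (83 + 99) / (83 + 99 + 5 + 13)
= 182 / 200
= 0.91
= 91.0%

91.0


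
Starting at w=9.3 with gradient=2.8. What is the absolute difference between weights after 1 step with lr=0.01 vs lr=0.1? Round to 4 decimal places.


With lr=0.01: w_new = 9.3 - 0.01 * 2.8 = 9.272
With lr=0.1: w_new = 9.3 - 0.1 * 2.8 = 9.02
Absolute difference = |9.272 - 9.02|
= 0.2520

0.2520


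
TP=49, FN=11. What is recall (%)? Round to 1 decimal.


Recall = TP / (TP + FN) * 100
= 49 / (49 + 11)
= 49 / 60
= 0.8167
= 81.7%

81.7


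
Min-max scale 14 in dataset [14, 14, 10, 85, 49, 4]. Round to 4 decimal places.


Min = 4, Max = 85
Range = 85 - 4 = 81
Scaled = (x - min) / (max - min)
= (14 - 4) / 81
= 10 / 81
= 0.1235

0.1235


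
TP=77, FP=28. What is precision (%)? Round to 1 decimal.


Precision = TP / (TP + FP) * 100
= 77 / (77 + 28)
= 77 / 105
= 0.7333
= 73.3%

73.3


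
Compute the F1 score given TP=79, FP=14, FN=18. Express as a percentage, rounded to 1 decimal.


Precision = TP / (TP + FP) = 79 / 93 = 0.8495
Recall = TP / (TP + FN) = 79 / 97 = 0.8144
F1 = 2 * P * R / (P + R)
= 2 * 0.8495 * 0.8144 / (0.8495 + 0.8144)
= 1.3837 / 1.6639
= 0.8316
As percentage: 83.2%

83.2


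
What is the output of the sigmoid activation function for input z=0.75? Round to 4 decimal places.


sigmoid(z) = 1 / (1 + exp(-z))
exp(-(0.75)) = exp(-0.75) = 0.4724
1 + 0.4724 = 1.4724
1 / 1.4724 = 0.6792

0.6792


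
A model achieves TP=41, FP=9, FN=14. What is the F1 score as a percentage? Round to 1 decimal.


Precision = TP / (TP + FP) = 41 / 50 = 0.82
Recall = TP / (TP + FN) = 41 / 55 = 0.7455
F1 = 2 * P * R / (P + R)
= 2 * 0.82 * 0.7455 / (0.82 + 0.7455)
= 1.2225 / 1.5655
= 0.781
As percentage: 78.1%

78.1


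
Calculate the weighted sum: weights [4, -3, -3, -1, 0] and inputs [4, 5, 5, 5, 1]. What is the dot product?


Element-wise products:
4 * 4 = 16
-3 * 5 = -15
-3 * 5 = -15
-1 * 5 = -5
0 * 1 = 0
Sum = 16 + -15 + -15 + -5 + 0
= -19

-19


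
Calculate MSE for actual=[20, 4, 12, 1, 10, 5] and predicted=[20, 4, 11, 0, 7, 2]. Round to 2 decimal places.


Differences: [0, 0, 1, 1, 3, 3]
Squared errors: [0, 0, 1, 1, 9, 9]
Sum of squared errors = 20
MSE = 20 / 6 = 3.33

3.33


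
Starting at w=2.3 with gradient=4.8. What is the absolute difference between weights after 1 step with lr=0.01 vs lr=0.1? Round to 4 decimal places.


With lr=0.01: w_new = 2.3 - 0.01 * 4.8 = 2.252
With lr=0.1: w_new = 2.3 - 0.1 * 4.8 = 1.82
Absolute difference = |2.252 - 1.82|
= 0.4320

0.4320


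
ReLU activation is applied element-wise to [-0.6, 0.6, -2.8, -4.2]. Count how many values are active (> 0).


ReLU(x) = max(0, x) for each element:
ReLU(-0.6) = 0
ReLU(0.6) = 0.6
ReLU(-2.8) = 0
ReLU(-4.2) = 0
Active neurons (>0): 1

1


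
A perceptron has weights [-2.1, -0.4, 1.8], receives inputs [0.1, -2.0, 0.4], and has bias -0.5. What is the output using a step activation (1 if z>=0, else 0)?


z = w . x + b
= -2.1*0.1 + -0.4*-2.0 + 1.8*0.4 + -0.5
= -0.21 + 0.8 + 0.72 + -0.5
= 1.31 + -0.5
= 0.81
Since z = 0.81 >= 0, output = 1

1


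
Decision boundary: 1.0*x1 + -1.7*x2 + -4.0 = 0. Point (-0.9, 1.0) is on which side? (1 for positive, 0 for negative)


Compute 1.0 * -0.9 + -1.7 * 1.0 + -4.0
= -0.9 + -1.7 + -4.0
= -6.6
Since -6.6 < 0, the point is on the negative side.

0


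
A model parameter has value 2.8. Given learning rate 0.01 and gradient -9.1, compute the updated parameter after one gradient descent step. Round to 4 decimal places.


w_new = w_old - lr * gradient
= 2.8 - 0.01 * -9.1
= 2.8 - (-0.091)
= 2.8910

2.8910


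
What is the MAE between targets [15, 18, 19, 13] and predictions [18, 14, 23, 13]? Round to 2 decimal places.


Absolute errors: [3, 4, 4, 0]
Sum of absolute errors = 11
MAE = 11 / 4 = 2.75

2.75


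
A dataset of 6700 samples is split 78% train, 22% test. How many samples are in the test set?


Train samples = 6700 * 78% = 5226
Test samples = 6700 - 5226
= 1474

1474


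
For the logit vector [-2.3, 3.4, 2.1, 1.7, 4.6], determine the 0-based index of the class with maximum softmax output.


Softmax is a monotonic transformation, so it preserves the argmax.
We need to find the index of the maximum logit.
Index 0: -2.3
Index 1: 3.4
Index 2: 2.1
Index 3: 1.7
Index 4: 4.6
Maximum logit = 4.6 at index 4

4


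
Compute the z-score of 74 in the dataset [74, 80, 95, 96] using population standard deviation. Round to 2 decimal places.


Mean = (74 + 80 + 95 + 96) / 4 = 86.25
Variance = sum((x_i - mean)^2) / n = 90.1875
Std = sqrt(90.1875) = 9.4967
Z = (x - mean) / std
= (74 - 86.25) / 9.4967
= -12.25 / 9.4967
= -1.29

-1.29


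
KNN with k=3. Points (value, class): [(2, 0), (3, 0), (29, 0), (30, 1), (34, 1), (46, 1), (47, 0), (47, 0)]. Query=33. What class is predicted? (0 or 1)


Distances from query 33:
Point 34 (class 1): distance = 1
Point 30 (class 1): distance = 3
Point 29 (class 0): distance = 4
K=3 nearest neighbors: classes = [1, 1, 0]
Votes for class 1: 2 / 3
Majority vote => class 1

1


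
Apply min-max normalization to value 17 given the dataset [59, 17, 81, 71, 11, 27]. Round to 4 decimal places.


Min = 11, Max = 81
Range = 81 - 11 = 70
Scaled = (x - min) / (max - min)
= (17 - 11) / 70
= 6 / 70
= 0.0857

0.0857


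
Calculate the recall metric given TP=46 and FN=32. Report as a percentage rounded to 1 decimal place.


Recall = TP / (TP + FN) * 100
= 46 / (46 + 32)
= 46 / 78
= 0.5897
= 59.0%

59.0


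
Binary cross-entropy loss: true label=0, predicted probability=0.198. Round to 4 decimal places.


For y=0: Loss = -log(1-p)
= -log(1 - 0.198)
= -log(0.802)
= -(-0.2206)
= 0.2206

0.2206


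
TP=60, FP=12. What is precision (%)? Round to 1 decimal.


Precision = TP / (TP + FP) * 100
= 60 / (60 + 12)
= 60 / 72
= 0.8333
= 83.3%

83.3


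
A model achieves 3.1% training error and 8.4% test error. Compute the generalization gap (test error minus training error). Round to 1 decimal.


Generalization gap = test_error - train_error
= 8.4 - 3.1
= 5.3%
A moderate gap.

5.3


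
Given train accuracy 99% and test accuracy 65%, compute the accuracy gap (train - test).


Gap = train_accuracy - test_accuracy
= 99 - 65
= 34%
This large gap strongly indicates overfitting.

34


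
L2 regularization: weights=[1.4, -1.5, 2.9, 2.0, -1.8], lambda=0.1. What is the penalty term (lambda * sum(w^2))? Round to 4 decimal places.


Squaring each weight:
1.4^2 = 1.96
(-1.5)^2 = 2.25
2.9^2 = 8.41
2.0^2 = 4.0
(-1.8)^2 = 3.24
Sum of squares = 19.86
Penalty = 0.1 * 19.86 = 1.9860

1.9860


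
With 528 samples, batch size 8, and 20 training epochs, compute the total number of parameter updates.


Iterations per epoch = 528 / 8 = 66
Total updates = iterations_per_epoch * epochs
= 66 * 20
= 1320

1320


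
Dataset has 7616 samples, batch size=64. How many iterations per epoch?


Iterations per epoch = dataset_size / batch_size
= 7616 / 64
= 119

119


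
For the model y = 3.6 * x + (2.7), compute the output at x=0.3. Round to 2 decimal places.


y = 3.6 * 0.3 + (2.7)
= 1.08 + (2.7)
= 3.78

3.78


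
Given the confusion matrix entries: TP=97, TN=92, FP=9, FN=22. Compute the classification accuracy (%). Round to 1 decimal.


Accuracy = (TP + TN) / (TP + TN + FP + FN) * 100
= (97 + 92) / (97 + 92 + 9 + 22)
= 189 / 220
= 0.8591
= 85.9%

85.9


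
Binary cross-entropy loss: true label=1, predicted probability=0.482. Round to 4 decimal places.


For y=1: Loss = -log(p)
= -log(0.482)
= -(-0.7298)
= 0.7298

0.7298


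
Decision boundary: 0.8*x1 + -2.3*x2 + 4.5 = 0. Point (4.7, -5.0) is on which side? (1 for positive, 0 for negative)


Compute 0.8 * 4.7 + -2.3 * -5.0 + 4.5
= 3.76 + 11.5 + 4.5
= 19.76
Since 19.76 >= 0, the point is on the positive side.

1
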